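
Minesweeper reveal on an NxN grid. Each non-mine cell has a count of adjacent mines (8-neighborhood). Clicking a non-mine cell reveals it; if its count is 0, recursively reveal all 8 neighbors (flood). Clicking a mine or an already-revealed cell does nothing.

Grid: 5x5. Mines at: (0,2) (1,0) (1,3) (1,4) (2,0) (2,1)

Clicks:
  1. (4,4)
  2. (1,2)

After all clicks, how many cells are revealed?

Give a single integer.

Click 1 (4,4) count=0: revealed 13 new [(2,2) (2,3) (2,4) (3,0) (3,1) (3,2) (3,3) (3,4) (4,0) (4,1) (4,2) (4,3) (4,4)] -> total=13
Click 2 (1,2) count=3: revealed 1 new [(1,2)] -> total=14

Answer: 14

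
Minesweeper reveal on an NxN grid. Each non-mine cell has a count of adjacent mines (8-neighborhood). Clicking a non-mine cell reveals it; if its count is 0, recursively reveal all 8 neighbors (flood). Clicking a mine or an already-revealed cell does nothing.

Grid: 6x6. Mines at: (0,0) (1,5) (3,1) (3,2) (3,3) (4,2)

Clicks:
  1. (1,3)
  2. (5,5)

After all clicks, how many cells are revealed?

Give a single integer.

Answer: 21

Derivation:
Click 1 (1,3) count=0: revealed 12 new [(0,1) (0,2) (0,3) (0,4) (1,1) (1,2) (1,3) (1,4) (2,1) (2,2) (2,3) (2,4)] -> total=12
Click 2 (5,5) count=0: revealed 9 new [(2,5) (3,4) (3,5) (4,3) (4,4) (4,5) (5,3) (5,4) (5,5)] -> total=21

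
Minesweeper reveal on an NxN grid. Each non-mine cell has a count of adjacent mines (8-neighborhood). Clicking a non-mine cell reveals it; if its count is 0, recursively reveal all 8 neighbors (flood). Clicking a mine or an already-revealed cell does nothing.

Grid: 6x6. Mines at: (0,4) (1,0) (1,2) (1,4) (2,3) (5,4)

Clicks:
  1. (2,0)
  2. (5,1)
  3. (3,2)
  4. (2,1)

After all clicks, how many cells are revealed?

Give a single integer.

Click 1 (2,0) count=1: revealed 1 new [(2,0)] -> total=1
Click 2 (5,1) count=0: revealed 14 new [(2,1) (2,2) (3,0) (3,1) (3,2) (3,3) (4,0) (4,1) (4,2) (4,3) (5,0) (5,1) (5,2) (5,3)] -> total=15
Click 3 (3,2) count=1: revealed 0 new [(none)] -> total=15
Click 4 (2,1) count=2: revealed 0 new [(none)] -> total=15

Answer: 15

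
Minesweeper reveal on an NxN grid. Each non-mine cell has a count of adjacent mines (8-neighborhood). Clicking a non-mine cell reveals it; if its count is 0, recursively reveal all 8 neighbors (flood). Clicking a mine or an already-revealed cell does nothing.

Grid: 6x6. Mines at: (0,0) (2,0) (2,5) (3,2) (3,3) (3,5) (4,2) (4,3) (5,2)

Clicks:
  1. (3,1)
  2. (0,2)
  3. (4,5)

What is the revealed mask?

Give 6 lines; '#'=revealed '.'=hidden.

Answer: .#####
.#####
.####.
.#....
.....#
......

Derivation:
Click 1 (3,1) count=3: revealed 1 new [(3,1)] -> total=1
Click 2 (0,2) count=0: revealed 14 new [(0,1) (0,2) (0,3) (0,4) (0,5) (1,1) (1,2) (1,3) (1,4) (1,5) (2,1) (2,2) (2,3) (2,4)] -> total=15
Click 3 (4,5) count=1: revealed 1 new [(4,5)] -> total=16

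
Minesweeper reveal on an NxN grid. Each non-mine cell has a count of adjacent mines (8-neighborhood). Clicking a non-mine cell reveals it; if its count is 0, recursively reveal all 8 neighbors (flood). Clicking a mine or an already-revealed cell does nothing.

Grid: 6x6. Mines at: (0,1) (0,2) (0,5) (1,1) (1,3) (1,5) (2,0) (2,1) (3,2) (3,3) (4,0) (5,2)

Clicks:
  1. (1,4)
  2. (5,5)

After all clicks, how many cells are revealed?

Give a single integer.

Click 1 (1,4) count=3: revealed 1 new [(1,4)] -> total=1
Click 2 (5,5) count=0: revealed 10 new [(2,4) (2,5) (3,4) (3,5) (4,3) (4,4) (4,5) (5,3) (5,4) (5,5)] -> total=11

Answer: 11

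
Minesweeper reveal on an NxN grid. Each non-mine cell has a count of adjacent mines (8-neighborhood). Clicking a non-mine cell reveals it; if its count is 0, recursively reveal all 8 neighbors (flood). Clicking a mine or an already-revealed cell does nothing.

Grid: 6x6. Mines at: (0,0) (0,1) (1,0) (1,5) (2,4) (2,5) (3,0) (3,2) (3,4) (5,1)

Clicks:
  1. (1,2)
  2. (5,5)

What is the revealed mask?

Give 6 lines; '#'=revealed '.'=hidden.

Answer: ......
..#...
......
......
..####
..####

Derivation:
Click 1 (1,2) count=1: revealed 1 new [(1,2)] -> total=1
Click 2 (5,5) count=0: revealed 8 new [(4,2) (4,3) (4,4) (4,5) (5,2) (5,3) (5,4) (5,5)] -> total=9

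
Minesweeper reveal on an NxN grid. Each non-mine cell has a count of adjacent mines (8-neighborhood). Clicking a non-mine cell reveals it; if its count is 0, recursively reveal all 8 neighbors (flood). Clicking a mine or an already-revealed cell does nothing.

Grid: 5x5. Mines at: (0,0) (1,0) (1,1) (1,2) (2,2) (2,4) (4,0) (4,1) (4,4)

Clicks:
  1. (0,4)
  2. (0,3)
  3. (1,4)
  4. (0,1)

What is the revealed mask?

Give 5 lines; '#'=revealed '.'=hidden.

Click 1 (0,4) count=0: revealed 4 new [(0,3) (0,4) (1,3) (1,4)] -> total=4
Click 2 (0,3) count=1: revealed 0 new [(none)] -> total=4
Click 3 (1,4) count=1: revealed 0 new [(none)] -> total=4
Click 4 (0,1) count=4: revealed 1 new [(0,1)] -> total=5

Answer: .#.##
...##
.....
.....
.....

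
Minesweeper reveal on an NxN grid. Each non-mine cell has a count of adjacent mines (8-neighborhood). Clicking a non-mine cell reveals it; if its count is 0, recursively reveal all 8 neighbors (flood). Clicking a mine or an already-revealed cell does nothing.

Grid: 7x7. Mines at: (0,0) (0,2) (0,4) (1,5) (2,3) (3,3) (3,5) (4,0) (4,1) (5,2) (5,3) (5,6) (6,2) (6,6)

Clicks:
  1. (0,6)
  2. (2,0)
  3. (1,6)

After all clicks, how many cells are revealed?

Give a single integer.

Click 1 (0,6) count=1: revealed 1 new [(0,6)] -> total=1
Click 2 (2,0) count=0: revealed 9 new [(1,0) (1,1) (1,2) (2,0) (2,1) (2,2) (3,0) (3,1) (3,2)] -> total=10
Click 3 (1,6) count=1: revealed 1 new [(1,6)] -> total=11

Answer: 11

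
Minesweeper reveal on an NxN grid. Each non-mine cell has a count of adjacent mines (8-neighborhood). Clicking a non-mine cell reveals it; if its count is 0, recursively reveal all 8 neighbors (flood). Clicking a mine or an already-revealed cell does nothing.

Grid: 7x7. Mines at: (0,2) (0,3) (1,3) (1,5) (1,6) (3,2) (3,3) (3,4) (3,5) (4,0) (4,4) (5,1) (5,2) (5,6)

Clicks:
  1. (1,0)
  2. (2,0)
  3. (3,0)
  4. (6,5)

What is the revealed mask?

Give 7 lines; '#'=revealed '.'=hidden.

Click 1 (1,0) count=0: revealed 8 new [(0,0) (0,1) (1,0) (1,1) (2,0) (2,1) (3,0) (3,1)] -> total=8
Click 2 (2,0) count=0: revealed 0 new [(none)] -> total=8
Click 3 (3,0) count=1: revealed 0 new [(none)] -> total=8
Click 4 (6,5) count=1: revealed 1 new [(6,5)] -> total=9

Answer: ##.....
##.....
##.....
##.....
.......
.......
.....#.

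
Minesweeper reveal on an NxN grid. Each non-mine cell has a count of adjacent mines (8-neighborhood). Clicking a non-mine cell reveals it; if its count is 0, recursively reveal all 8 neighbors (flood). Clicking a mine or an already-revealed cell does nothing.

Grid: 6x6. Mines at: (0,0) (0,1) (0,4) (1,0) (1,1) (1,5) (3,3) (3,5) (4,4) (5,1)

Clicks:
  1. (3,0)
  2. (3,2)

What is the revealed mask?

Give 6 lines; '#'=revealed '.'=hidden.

Click 1 (3,0) count=0: revealed 9 new [(2,0) (2,1) (2,2) (3,0) (3,1) (3,2) (4,0) (4,1) (4,2)] -> total=9
Click 2 (3,2) count=1: revealed 0 new [(none)] -> total=9

Answer: ......
......
###...
###...
###...
......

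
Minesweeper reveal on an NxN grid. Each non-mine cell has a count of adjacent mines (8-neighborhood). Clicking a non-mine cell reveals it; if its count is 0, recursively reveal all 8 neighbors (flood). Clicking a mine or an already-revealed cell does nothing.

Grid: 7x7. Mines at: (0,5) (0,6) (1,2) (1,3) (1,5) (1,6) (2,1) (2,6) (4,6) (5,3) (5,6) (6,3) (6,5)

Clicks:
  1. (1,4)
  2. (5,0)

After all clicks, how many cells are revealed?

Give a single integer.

Answer: 13

Derivation:
Click 1 (1,4) count=3: revealed 1 new [(1,4)] -> total=1
Click 2 (5,0) count=0: revealed 12 new [(3,0) (3,1) (3,2) (4,0) (4,1) (4,2) (5,0) (5,1) (5,2) (6,0) (6,1) (6,2)] -> total=13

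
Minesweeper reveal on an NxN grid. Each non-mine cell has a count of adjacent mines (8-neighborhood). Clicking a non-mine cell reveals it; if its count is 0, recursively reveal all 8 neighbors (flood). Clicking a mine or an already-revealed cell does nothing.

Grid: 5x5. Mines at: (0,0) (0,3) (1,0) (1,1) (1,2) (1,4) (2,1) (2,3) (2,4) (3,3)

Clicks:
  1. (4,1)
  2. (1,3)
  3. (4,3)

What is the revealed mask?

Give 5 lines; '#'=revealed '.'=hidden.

Click 1 (4,1) count=0: revealed 6 new [(3,0) (3,1) (3,2) (4,0) (4,1) (4,2)] -> total=6
Click 2 (1,3) count=5: revealed 1 new [(1,3)] -> total=7
Click 3 (4,3) count=1: revealed 1 new [(4,3)] -> total=8

Answer: .....
...#.
.....
###..
####.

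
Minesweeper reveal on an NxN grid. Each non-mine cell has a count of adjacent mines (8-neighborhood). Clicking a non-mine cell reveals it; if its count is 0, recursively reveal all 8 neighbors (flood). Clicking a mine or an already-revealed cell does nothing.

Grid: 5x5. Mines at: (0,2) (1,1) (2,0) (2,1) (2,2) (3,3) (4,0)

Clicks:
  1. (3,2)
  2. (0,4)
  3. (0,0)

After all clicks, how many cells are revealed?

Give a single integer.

Click 1 (3,2) count=3: revealed 1 new [(3,2)] -> total=1
Click 2 (0,4) count=0: revealed 6 new [(0,3) (0,4) (1,3) (1,4) (2,3) (2,4)] -> total=7
Click 3 (0,0) count=1: revealed 1 new [(0,0)] -> total=8

Answer: 8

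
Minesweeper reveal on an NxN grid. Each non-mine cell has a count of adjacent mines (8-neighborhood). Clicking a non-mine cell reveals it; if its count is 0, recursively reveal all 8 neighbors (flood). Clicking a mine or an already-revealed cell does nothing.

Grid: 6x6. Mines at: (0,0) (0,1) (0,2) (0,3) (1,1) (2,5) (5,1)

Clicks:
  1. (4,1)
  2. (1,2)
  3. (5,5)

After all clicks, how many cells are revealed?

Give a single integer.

Answer: 24

Derivation:
Click 1 (4,1) count=1: revealed 1 new [(4,1)] -> total=1
Click 2 (1,2) count=4: revealed 1 new [(1,2)] -> total=2
Click 3 (5,5) count=0: revealed 22 new [(1,3) (1,4) (2,0) (2,1) (2,2) (2,3) (2,4) (3,0) (3,1) (3,2) (3,3) (3,4) (3,5) (4,0) (4,2) (4,3) (4,4) (4,5) (5,2) (5,3) (5,4) (5,5)] -> total=24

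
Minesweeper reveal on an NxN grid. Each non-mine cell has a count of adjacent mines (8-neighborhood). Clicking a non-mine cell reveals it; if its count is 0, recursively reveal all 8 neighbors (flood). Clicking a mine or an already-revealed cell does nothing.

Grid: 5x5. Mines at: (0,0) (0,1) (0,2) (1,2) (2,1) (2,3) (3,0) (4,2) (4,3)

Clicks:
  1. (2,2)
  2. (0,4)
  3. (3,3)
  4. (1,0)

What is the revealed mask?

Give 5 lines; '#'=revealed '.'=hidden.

Click 1 (2,2) count=3: revealed 1 new [(2,2)] -> total=1
Click 2 (0,4) count=0: revealed 4 new [(0,3) (0,4) (1,3) (1,4)] -> total=5
Click 3 (3,3) count=3: revealed 1 new [(3,3)] -> total=6
Click 4 (1,0) count=3: revealed 1 new [(1,0)] -> total=7

Answer: ...##
#..##
..#..
...#.
.....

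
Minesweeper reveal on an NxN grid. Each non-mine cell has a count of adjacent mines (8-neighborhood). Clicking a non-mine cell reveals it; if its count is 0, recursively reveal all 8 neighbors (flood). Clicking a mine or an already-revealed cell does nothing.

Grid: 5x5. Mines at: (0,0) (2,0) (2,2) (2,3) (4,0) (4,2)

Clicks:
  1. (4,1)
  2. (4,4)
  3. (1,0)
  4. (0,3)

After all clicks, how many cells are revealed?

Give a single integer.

Click 1 (4,1) count=2: revealed 1 new [(4,1)] -> total=1
Click 2 (4,4) count=0: revealed 4 new [(3,3) (3,4) (4,3) (4,4)] -> total=5
Click 3 (1,0) count=2: revealed 1 new [(1,0)] -> total=6
Click 4 (0,3) count=0: revealed 8 new [(0,1) (0,2) (0,3) (0,4) (1,1) (1,2) (1,3) (1,4)] -> total=14

Answer: 14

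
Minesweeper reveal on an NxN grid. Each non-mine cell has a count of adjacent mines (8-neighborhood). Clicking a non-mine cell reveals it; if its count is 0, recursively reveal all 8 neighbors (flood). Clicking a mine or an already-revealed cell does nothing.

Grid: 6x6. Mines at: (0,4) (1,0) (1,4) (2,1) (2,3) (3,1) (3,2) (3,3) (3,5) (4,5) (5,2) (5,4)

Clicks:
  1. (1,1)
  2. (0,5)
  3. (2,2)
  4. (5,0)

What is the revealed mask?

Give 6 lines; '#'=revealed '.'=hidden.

Answer: .....#
.#....
..#...
......
##....
##....

Derivation:
Click 1 (1,1) count=2: revealed 1 new [(1,1)] -> total=1
Click 2 (0,5) count=2: revealed 1 new [(0,5)] -> total=2
Click 3 (2,2) count=5: revealed 1 new [(2,2)] -> total=3
Click 4 (5,0) count=0: revealed 4 new [(4,0) (4,1) (5,0) (5,1)] -> total=7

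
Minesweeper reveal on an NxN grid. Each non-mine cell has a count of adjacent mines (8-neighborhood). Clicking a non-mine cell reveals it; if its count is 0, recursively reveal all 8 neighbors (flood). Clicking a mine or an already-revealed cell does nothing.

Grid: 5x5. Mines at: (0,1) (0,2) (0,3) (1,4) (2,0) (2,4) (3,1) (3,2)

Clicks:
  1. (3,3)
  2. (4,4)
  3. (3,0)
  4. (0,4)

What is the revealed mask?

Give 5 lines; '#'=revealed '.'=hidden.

Answer: ....#
.....
.....
#..##
...##

Derivation:
Click 1 (3,3) count=2: revealed 1 new [(3,3)] -> total=1
Click 2 (4,4) count=0: revealed 3 new [(3,4) (4,3) (4,4)] -> total=4
Click 3 (3,0) count=2: revealed 1 new [(3,0)] -> total=5
Click 4 (0,4) count=2: revealed 1 new [(0,4)] -> total=6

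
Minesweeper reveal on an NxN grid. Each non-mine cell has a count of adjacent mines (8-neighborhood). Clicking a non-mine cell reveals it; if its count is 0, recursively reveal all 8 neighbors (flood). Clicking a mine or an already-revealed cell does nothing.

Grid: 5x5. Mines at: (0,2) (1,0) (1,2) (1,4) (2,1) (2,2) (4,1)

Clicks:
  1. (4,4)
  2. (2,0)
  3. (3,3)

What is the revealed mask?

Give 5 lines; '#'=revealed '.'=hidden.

Answer: .....
.....
#..##
..###
..###

Derivation:
Click 1 (4,4) count=0: revealed 8 new [(2,3) (2,4) (3,2) (3,3) (3,4) (4,2) (4,3) (4,4)] -> total=8
Click 2 (2,0) count=2: revealed 1 new [(2,0)] -> total=9
Click 3 (3,3) count=1: revealed 0 new [(none)] -> total=9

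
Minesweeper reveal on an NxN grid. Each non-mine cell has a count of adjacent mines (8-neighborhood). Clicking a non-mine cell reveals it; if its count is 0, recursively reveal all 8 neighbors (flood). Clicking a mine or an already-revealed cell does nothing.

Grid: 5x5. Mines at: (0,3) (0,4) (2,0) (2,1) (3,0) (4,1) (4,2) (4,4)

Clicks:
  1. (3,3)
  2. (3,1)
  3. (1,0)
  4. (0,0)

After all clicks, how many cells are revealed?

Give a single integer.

Answer: 8

Derivation:
Click 1 (3,3) count=2: revealed 1 new [(3,3)] -> total=1
Click 2 (3,1) count=5: revealed 1 new [(3,1)] -> total=2
Click 3 (1,0) count=2: revealed 1 new [(1,0)] -> total=3
Click 4 (0,0) count=0: revealed 5 new [(0,0) (0,1) (0,2) (1,1) (1,2)] -> total=8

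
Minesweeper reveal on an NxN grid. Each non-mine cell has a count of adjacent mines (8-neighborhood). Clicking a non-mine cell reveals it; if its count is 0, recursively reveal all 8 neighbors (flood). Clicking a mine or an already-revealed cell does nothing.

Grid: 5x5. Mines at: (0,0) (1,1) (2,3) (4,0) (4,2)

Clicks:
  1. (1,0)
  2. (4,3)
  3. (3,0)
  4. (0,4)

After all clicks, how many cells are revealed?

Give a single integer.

Click 1 (1,0) count=2: revealed 1 new [(1,0)] -> total=1
Click 2 (4,3) count=1: revealed 1 new [(4,3)] -> total=2
Click 3 (3,0) count=1: revealed 1 new [(3,0)] -> total=3
Click 4 (0,4) count=0: revealed 6 new [(0,2) (0,3) (0,4) (1,2) (1,3) (1,4)] -> total=9

Answer: 9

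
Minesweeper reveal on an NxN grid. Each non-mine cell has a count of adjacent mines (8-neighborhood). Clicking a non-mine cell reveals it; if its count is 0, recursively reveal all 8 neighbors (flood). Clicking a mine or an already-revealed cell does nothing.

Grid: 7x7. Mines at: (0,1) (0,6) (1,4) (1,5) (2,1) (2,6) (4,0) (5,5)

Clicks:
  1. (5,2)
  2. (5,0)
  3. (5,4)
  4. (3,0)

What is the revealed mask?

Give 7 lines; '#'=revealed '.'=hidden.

Click 1 (5,2) count=0: revealed 24 new [(2,2) (2,3) (2,4) (2,5) (3,1) (3,2) (3,3) (3,4) (3,5) (4,1) (4,2) (4,3) (4,4) (4,5) (5,0) (5,1) (5,2) (5,3) (5,4) (6,0) (6,1) (6,2) (6,3) (6,4)] -> total=24
Click 2 (5,0) count=1: revealed 0 new [(none)] -> total=24
Click 3 (5,4) count=1: revealed 0 new [(none)] -> total=24
Click 4 (3,0) count=2: revealed 1 new [(3,0)] -> total=25

Answer: .......
.......
..####.
######.
.#####.
#####..
#####..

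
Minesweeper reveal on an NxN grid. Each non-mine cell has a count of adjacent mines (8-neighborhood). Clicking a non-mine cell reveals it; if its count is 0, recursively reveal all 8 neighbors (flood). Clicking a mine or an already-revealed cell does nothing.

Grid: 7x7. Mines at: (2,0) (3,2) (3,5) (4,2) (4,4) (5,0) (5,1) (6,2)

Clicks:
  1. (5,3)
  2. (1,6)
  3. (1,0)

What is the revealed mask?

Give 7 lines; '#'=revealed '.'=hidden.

Click 1 (5,3) count=3: revealed 1 new [(5,3)] -> total=1
Click 2 (1,6) count=0: revealed 20 new [(0,0) (0,1) (0,2) (0,3) (0,4) (0,5) (0,6) (1,0) (1,1) (1,2) (1,3) (1,4) (1,5) (1,6) (2,1) (2,2) (2,3) (2,4) (2,5) (2,6)] -> total=21
Click 3 (1,0) count=1: revealed 0 new [(none)] -> total=21

Answer: #######
#######
.######
.......
.......
...#...
.......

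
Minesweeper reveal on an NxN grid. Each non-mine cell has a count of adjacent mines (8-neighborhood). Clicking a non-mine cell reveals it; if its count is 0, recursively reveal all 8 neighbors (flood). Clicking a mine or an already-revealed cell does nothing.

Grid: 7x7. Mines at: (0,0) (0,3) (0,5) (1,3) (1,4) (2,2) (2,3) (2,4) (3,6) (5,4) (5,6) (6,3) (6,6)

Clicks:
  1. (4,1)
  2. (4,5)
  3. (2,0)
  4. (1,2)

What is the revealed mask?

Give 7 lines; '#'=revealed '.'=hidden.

Click 1 (4,1) count=0: revealed 19 new [(1,0) (1,1) (2,0) (2,1) (3,0) (3,1) (3,2) (3,3) (4,0) (4,1) (4,2) (4,3) (5,0) (5,1) (5,2) (5,3) (6,0) (6,1) (6,2)] -> total=19
Click 2 (4,5) count=3: revealed 1 new [(4,5)] -> total=20
Click 3 (2,0) count=0: revealed 0 new [(none)] -> total=20
Click 4 (1,2) count=4: revealed 1 new [(1,2)] -> total=21

Answer: .......
###....
##.....
####...
####.#.
####...
###....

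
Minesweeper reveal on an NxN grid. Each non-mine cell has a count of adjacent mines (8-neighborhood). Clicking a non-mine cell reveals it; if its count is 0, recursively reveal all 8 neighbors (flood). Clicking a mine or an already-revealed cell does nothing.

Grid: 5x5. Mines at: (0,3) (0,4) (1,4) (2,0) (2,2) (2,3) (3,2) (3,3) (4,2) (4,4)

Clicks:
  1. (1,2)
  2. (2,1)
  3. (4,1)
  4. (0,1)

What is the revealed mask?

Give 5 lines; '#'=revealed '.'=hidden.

Answer: ###..
###..
.#...
.....
.#...

Derivation:
Click 1 (1,2) count=3: revealed 1 new [(1,2)] -> total=1
Click 2 (2,1) count=3: revealed 1 new [(2,1)] -> total=2
Click 3 (4,1) count=2: revealed 1 new [(4,1)] -> total=3
Click 4 (0,1) count=0: revealed 5 new [(0,0) (0,1) (0,2) (1,0) (1,1)] -> total=8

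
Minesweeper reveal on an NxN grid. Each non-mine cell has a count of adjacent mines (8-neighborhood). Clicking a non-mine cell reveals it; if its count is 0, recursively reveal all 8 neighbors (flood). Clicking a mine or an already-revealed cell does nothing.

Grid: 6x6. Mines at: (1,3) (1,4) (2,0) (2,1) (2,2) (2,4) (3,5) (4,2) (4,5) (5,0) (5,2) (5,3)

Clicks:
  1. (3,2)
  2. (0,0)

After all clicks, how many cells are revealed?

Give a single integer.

Answer: 7

Derivation:
Click 1 (3,2) count=3: revealed 1 new [(3,2)] -> total=1
Click 2 (0,0) count=0: revealed 6 new [(0,0) (0,1) (0,2) (1,0) (1,1) (1,2)] -> total=7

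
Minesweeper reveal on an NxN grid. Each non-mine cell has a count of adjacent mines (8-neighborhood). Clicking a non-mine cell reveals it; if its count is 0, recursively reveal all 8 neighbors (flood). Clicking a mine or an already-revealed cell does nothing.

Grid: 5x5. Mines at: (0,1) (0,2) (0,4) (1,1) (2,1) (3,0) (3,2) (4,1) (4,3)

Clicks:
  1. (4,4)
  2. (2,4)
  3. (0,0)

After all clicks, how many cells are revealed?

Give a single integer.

Answer: 8

Derivation:
Click 1 (4,4) count=1: revealed 1 new [(4,4)] -> total=1
Click 2 (2,4) count=0: revealed 6 new [(1,3) (1,4) (2,3) (2,4) (3,3) (3,4)] -> total=7
Click 3 (0,0) count=2: revealed 1 new [(0,0)] -> total=8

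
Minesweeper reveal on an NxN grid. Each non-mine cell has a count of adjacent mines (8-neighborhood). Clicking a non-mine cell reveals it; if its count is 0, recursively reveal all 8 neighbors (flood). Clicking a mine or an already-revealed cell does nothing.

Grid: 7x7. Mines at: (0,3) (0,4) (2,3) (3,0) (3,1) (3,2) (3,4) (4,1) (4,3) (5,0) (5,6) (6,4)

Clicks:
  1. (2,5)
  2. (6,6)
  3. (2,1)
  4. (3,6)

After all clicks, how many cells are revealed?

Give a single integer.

Answer: 12

Derivation:
Click 1 (2,5) count=1: revealed 1 new [(2,5)] -> total=1
Click 2 (6,6) count=1: revealed 1 new [(6,6)] -> total=2
Click 3 (2,1) count=3: revealed 1 new [(2,1)] -> total=3
Click 4 (3,6) count=0: revealed 9 new [(0,5) (0,6) (1,5) (1,6) (2,6) (3,5) (3,6) (4,5) (4,6)] -> total=12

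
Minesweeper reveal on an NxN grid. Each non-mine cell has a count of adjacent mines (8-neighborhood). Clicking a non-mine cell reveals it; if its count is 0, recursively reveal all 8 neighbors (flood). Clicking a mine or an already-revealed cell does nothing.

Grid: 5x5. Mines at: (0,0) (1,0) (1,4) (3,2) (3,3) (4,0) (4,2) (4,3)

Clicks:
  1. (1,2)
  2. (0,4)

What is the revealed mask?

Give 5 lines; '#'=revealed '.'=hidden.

Answer: .####
.###.
.###.
.....
.....

Derivation:
Click 1 (1,2) count=0: revealed 9 new [(0,1) (0,2) (0,3) (1,1) (1,2) (1,3) (2,1) (2,2) (2,3)] -> total=9
Click 2 (0,4) count=1: revealed 1 new [(0,4)] -> total=10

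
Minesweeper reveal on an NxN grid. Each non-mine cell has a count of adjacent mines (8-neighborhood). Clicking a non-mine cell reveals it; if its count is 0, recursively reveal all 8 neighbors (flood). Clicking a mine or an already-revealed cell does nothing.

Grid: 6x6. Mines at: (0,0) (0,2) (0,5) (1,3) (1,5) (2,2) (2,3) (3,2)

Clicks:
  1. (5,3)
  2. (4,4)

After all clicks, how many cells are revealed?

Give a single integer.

Answer: 23

Derivation:
Click 1 (5,3) count=0: revealed 23 new [(1,0) (1,1) (2,0) (2,1) (2,4) (2,5) (3,0) (3,1) (3,3) (3,4) (3,5) (4,0) (4,1) (4,2) (4,3) (4,4) (4,5) (5,0) (5,1) (5,2) (5,3) (5,4) (5,5)] -> total=23
Click 2 (4,4) count=0: revealed 0 new [(none)] -> total=23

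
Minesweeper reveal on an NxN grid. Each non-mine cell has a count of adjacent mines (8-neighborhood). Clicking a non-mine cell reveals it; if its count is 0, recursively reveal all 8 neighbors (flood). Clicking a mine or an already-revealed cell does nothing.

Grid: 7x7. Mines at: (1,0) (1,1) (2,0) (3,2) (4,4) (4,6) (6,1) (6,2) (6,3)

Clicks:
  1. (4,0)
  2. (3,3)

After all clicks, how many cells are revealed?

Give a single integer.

Click 1 (4,0) count=0: revealed 6 new [(3,0) (3,1) (4,0) (4,1) (5,0) (5,1)] -> total=6
Click 2 (3,3) count=2: revealed 1 new [(3,3)] -> total=7

Answer: 7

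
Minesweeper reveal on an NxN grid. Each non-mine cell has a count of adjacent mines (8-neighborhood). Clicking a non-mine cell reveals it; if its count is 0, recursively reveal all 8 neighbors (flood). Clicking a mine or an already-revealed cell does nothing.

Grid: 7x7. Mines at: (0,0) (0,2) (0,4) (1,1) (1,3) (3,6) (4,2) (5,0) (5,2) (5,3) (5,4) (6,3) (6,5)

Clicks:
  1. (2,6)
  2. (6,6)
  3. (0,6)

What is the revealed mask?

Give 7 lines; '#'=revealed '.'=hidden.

Click 1 (2,6) count=1: revealed 1 new [(2,6)] -> total=1
Click 2 (6,6) count=1: revealed 1 new [(6,6)] -> total=2
Click 3 (0,6) count=0: revealed 5 new [(0,5) (0,6) (1,5) (1,6) (2,5)] -> total=7

Answer: .....##
.....##
.....##
.......
.......
.......
......#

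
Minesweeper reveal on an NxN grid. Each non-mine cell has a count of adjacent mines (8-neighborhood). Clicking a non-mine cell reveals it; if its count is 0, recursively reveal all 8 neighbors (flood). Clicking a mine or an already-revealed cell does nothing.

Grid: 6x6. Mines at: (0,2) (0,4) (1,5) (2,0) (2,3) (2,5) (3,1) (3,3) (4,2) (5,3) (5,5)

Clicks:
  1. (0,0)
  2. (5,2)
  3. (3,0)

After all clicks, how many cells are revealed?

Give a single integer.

Answer: 6

Derivation:
Click 1 (0,0) count=0: revealed 4 new [(0,0) (0,1) (1,0) (1,1)] -> total=4
Click 2 (5,2) count=2: revealed 1 new [(5,2)] -> total=5
Click 3 (3,0) count=2: revealed 1 new [(3,0)] -> total=6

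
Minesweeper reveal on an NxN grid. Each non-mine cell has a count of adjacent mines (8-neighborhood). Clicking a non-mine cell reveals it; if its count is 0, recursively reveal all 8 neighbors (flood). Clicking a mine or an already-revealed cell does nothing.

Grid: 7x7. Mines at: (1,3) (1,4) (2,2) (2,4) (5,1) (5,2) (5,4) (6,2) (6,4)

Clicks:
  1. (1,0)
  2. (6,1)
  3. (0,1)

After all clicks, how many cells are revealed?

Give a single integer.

Answer: 13

Derivation:
Click 1 (1,0) count=0: revealed 12 new [(0,0) (0,1) (0,2) (1,0) (1,1) (1,2) (2,0) (2,1) (3,0) (3,1) (4,0) (4,1)] -> total=12
Click 2 (6,1) count=3: revealed 1 new [(6,1)] -> total=13
Click 3 (0,1) count=0: revealed 0 new [(none)] -> total=13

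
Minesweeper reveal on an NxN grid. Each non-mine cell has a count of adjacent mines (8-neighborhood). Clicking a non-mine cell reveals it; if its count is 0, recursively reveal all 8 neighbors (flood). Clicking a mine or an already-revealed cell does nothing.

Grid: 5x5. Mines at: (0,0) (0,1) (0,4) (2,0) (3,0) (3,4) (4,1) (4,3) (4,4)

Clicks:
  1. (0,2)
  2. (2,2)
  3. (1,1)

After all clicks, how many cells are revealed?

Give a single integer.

Click 1 (0,2) count=1: revealed 1 new [(0,2)] -> total=1
Click 2 (2,2) count=0: revealed 9 new [(1,1) (1,2) (1,3) (2,1) (2,2) (2,3) (3,1) (3,2) (3,3)] -> total=10
Click 3 (1,1) count=3: revealed 0 new [(none)] -> total=10

Answer: 10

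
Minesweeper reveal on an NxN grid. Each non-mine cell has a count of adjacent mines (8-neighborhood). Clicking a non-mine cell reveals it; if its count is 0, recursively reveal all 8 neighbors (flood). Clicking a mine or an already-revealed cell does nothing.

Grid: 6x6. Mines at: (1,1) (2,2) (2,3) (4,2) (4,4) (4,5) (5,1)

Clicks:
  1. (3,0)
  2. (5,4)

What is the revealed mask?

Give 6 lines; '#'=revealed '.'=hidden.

Click 1 (3,0) count=0: revealed 6 new [(2,0) (2,1) (3,0) (3,1) (4,0) (4,1)] -> total=6
Click 2 (5,4) count=2: revealed 1 new [(5,4)] -> total=7

Answer: ......
......
##....
##....
##....
....#.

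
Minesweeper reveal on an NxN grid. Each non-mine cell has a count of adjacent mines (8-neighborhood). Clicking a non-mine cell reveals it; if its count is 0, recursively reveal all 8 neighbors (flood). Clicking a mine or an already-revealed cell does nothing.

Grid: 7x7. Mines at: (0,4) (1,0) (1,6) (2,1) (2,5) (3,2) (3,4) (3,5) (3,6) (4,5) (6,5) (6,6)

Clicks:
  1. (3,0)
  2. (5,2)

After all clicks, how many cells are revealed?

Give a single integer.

Click 1 (3,0) count=1: revealed 1 new [(3,0)] -> total=1
Click 2 (5,2) count=0: revealed 16 new [(3,1) (4,0) (4,1) (4,2) (4,3) (4,4) (5,0) (5,1) (5,2) (5,3) (5,4) (6,0) (6,1) (6,2) (6,3) (6,4)] -> total=17

Answer: 17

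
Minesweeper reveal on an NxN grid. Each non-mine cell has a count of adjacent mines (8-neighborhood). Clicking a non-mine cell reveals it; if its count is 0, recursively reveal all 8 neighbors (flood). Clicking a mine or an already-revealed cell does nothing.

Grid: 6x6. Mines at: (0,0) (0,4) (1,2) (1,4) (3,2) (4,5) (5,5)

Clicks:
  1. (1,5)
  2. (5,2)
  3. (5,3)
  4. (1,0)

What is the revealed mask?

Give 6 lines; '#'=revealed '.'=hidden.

Answer: ......
##...#
##....
##....
#####.
#####.

Derivation:
Click 1 (1,5) count=2: revealed 1 new [(1,5)] -> total=1
Click 2 (5,2) count=0: revealed 16 new [(1,0) (1,1) (2,0) (2,1) (3,0) (3,1) (4,0) (4,1) (4,2) (4,3) (4,4) (5,0) (5,1) (5,2) (5,3) (5,4)] -> total=17
Click 3 (5,3) count=0: revealed 0 new [(none)] -> total=17
Click 4 (1,0) count=1: revealed 0 new [(none)] -> total=17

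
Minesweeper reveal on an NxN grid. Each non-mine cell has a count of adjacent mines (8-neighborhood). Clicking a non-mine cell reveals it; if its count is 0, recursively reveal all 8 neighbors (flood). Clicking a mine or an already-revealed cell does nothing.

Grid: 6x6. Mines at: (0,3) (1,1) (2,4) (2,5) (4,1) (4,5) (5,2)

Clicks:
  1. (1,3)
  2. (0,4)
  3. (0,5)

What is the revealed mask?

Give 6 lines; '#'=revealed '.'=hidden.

Click 1 (1,3) count=2: revealed 1 new [(1,3)] -> total=1
Click 2 (0,4) count=1: revealed 1 new [(0,4)] -> total=2
Click 3 (0,5) count=0: revealed 3 new [(0,5) (1,4) (1,5)] -> total=5

Answer: ....##
...###
......
......
......
......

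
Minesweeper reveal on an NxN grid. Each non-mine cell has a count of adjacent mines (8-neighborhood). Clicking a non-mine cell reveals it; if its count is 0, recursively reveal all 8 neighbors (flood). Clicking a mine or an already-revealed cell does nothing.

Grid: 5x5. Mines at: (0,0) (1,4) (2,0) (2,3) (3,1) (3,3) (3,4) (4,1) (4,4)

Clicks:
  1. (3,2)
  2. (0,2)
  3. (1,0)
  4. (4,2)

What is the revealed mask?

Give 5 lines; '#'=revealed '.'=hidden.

Click 1 (3,2) count=4: revealed 1 new [(3,2)] -> total=1
Click 2 (0,2) count=0: revealed 6 new [(0,1) (0,2) (0,3) (1,1) (1,2) (1,3)] -> total=7
Click 3 (1,0) count=2: revealed 1 new [(1,0)] -> total=8
Click 4 (4,2) count=3: revealed 1 new [(4,2)] -> total=9

Answer: .###.
####.
.....
..#..
..#..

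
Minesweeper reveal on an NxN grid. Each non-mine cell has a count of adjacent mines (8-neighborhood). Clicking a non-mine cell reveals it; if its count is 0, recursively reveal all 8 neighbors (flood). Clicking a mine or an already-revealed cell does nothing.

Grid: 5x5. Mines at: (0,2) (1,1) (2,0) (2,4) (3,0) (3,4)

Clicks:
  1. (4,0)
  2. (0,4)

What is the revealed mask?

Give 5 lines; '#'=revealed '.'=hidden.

Answer: ...##
...##
.....
.....
#....

Derivation:
Click 1 (4,0) count=1: revealed 1 new [(4,0)] -> total=1
Click 2 (0,4) count=0: revealed 4 new [(0,3) (0,4) (1,3) (1,4)] -> total=5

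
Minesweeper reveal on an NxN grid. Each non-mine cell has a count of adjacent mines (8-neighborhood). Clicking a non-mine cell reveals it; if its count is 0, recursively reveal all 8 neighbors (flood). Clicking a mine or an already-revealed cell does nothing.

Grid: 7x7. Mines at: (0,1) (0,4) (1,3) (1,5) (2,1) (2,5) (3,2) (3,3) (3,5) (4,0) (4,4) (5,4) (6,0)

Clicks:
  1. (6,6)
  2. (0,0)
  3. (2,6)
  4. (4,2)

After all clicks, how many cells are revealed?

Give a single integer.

Answer: 9

Derivation:
Click 1 (6,6) count=0: revealed 6 new [(4,5) (4,6) (5,5) (5,6) (6,5) (6,6)] -> total=6
Click 2 (0,0) count=1: revealed 1 new [(0,0)] -> total=7
Click 3 (2,6) count=3: revealed 1 new [(2,6)] -> total=8
Click 4 (4,2) count=2: revealed 1 new [(4,2)] -> total=9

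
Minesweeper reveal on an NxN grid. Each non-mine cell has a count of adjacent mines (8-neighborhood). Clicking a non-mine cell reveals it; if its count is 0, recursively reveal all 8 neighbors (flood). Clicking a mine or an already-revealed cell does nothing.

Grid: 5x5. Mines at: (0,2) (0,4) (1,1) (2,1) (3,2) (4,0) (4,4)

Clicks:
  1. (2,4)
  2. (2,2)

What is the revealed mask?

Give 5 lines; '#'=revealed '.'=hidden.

Answer: .....
...##
..###
...##
.....

Derivation:
Click 1 (2,4) count=0: revealed 6 new [(1,3) (1,4) (2,3) (2,4) (3,3) (3,4)] -> total=6
Click 2 (2,2) count=3: revealed 1 new [(2,2)] -> total=7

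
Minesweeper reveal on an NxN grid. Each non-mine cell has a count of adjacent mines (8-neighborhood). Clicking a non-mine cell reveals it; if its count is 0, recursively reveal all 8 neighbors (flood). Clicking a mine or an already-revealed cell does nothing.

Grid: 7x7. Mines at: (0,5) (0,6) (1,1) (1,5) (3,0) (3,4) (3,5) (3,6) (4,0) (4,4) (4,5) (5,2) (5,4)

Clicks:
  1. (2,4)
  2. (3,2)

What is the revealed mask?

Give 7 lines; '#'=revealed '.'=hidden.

Answer: .......
.......
.####..
.###...
.###...
.......
.......

Derivation:
Click 1 (2,4) count=3: revealed 1 new [(2,4)] -> total=1
Click 2 (3,2) count=0: revealed 9 new [(2,1) (2,2) (2,3) (3,1) (3,2) (3,3) (4,1) (4,2) (4,3)] -> total=10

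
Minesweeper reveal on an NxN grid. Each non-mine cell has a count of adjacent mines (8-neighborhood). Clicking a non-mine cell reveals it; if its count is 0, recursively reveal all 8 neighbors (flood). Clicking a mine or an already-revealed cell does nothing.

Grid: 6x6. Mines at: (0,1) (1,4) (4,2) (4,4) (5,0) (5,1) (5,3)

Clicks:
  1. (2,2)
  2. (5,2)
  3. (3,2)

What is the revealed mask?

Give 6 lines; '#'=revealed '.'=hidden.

Answer: ......
####..
####..
####..
##....
..#...

Derivation:
Click 1 (2,2) count=0: revealed 14 new [(1,0) (1,1) (1,2) (1,3) (2,0) (2,1) (2,2) (2,3) (3,0) (3,1) (3,2) (3,3) (4,0) (4,1)] -> total=14
Click 2 (5,2) count=3: revealed 1 new [(5,2)] -> total=15
Click 3 (3,2) count=1: revealed 0 new [(none)] -> total=15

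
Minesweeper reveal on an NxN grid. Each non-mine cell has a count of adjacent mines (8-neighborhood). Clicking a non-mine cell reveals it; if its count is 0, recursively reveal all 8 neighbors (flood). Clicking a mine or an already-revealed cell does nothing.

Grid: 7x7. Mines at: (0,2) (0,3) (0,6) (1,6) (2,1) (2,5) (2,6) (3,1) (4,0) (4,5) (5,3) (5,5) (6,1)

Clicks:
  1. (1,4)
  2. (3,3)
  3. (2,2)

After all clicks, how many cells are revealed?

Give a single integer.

Click 1 (1,4) count=2: revealed 1 new [(1,4)] -> total=1
Click 2 (3,3) count=0: revealed 11 new [(1,2) (1,3) (2,2) (2,3) (2,4) (3,2) (3,3) (3,4) (4,2) (4,3) (4,4)] -> total=12
Click 3 (2,2) count=2: revealed 0 new [(none)] -> total=12

Answer: 12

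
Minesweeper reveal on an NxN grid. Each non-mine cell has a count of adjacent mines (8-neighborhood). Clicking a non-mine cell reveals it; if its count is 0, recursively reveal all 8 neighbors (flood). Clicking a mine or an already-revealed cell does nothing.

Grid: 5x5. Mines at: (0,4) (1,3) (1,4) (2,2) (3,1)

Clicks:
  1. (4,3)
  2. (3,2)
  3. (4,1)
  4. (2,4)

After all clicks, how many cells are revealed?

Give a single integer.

Answer: 9

Derivation:
Click 1 (4,3) count=0: revealed 8 new [(2,3) (2,4) (3,2) (3,3) (3,4) (4,2) (4,3) (4,4)] -> total=8
Click 2 (3,2) count=2: revealed 0 new [(none)] -> total=8
Click 3 (4,1) count=1: revealed 1 new [(4,1)] -> total=9
Click 4 (2,4) count=2: revealed 0 new [(none)] -> total=9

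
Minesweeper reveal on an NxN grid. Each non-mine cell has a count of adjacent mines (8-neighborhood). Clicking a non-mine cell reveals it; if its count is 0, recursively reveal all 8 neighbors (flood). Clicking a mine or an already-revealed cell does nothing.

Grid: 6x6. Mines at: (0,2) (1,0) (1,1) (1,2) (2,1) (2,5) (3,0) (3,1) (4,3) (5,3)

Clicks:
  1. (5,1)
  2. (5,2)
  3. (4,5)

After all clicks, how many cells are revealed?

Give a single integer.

Answer: 12

Derivation:
Click 1 (5,1) count=0: revealed 6 new [(4,0) (4,1) (4,2) (5,0) (5,1) (5,2)] -> total=6
Click 2 (5,2) count=2: revealed 0 new [(none)] -> total=6
Click 3 (4,5) count=0: revealed 6 new [(3,4) (3,5) (4,4) (4,5) (5,4) (5,5)] -> total=12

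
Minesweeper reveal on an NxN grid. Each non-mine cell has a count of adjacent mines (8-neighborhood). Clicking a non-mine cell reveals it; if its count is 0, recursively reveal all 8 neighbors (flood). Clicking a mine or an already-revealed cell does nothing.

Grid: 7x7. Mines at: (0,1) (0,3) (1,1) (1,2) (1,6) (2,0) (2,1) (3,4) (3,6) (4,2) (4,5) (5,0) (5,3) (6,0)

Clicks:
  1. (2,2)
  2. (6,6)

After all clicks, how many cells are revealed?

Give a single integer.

Answer: 7

Derivation:
Click 1 (2,2) count=3: revealed 1 new [(2,2)] -> total=1
Click 2 (6,6) count=0: revealed 6 new [(5,4) (5,5) (5,6) (6,4) (6,5) (6,6)] -> total=7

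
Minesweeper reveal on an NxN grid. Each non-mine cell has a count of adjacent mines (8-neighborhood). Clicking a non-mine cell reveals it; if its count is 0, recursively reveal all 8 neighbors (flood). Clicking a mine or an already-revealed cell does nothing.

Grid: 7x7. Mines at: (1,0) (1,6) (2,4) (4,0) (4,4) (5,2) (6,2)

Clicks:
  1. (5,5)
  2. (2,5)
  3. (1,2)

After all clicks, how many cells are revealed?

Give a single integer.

Click 1 (5,5) count=1: revealed 1 new [(5,5)] -> total=1
Click 2 (2,5) count=2: revealed 1 new [(2,5)] -> total=2
Click 3 (1,2) count=0: revealed 19 new [(0,1) (0,2) (0,3) (0,4) (0,5) (1,1) (1,2) (1,3) (1,4) (1,5) (2,1) (2,2) (2,3) (3,1) (3,2) (3,3) (4,1) (4,2) (4,3)] -> total=21

Answer: 21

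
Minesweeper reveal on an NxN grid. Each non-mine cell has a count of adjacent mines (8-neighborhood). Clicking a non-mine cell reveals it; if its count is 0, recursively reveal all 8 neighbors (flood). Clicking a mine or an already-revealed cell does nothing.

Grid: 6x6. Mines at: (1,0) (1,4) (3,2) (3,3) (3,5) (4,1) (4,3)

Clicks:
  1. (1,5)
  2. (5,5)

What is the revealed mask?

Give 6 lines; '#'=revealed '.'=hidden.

Click 1 (1,5) count=1: revealed 1 new [(1,5)] -> total=1
Click 2 (5,5) count=0: revealed 4 new [(4,4) (4,5) (5,4) (5,5)] -> total=5

Answer: ......
.....#
......
......
....##
....##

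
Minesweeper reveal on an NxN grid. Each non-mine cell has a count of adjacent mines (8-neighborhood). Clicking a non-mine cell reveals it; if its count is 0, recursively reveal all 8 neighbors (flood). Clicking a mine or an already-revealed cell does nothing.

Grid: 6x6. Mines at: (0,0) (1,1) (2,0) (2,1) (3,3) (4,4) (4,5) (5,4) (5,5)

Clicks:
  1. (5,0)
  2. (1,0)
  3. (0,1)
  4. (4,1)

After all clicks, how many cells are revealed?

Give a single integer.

Click 1 (5,0) count=0: revealed 11 new [(3,0) (3,1) (3,2) (4,0) (4,1) (4,2) (4,3) (5,0) (5,1) (5,2) (5,3)] -> total=11
Click 2 (1,0) count=4: revealed 1 new [(1,0)] -> total=12
Click 3 (0,1) count=2: revealed 1 new [(0,1)] -> total=13
Click 4 (4,1) count=0: revealed 0 new [(none)] -> total=13

Answer: 13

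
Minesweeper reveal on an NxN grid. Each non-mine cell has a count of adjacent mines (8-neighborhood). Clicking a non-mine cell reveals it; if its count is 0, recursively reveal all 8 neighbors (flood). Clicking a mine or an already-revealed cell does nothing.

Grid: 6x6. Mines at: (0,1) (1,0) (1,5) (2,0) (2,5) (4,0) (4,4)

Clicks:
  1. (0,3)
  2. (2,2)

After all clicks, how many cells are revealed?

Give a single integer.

Answer: 21

Derivation:
Click 1 (0,3) count=0: revealed 21 new [(0,2) (0,3) (0,4) (1,1) (1,2) (1,3) (1,4) (2,1) (2,2) (2,3) (2,4) (3,1) (3,2) (3,3) (3,4) (4,1) (4,2) (4,3) (5,1) (5,2) (5,3)] -> total=21
Click 2 (2,2) count=0: revealed 0 new [(none)] -> total=21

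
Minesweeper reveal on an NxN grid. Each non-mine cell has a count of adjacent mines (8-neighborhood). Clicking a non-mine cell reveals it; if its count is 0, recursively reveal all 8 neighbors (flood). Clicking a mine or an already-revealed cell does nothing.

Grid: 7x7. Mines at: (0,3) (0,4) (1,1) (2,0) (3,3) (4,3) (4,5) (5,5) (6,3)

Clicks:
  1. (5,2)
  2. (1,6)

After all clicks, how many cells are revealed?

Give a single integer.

Answer: 12

Derivation:
Click 1 (5,2) count=2: revealed 1 new [(5,2)] -> total=1
Click 2 (1,6) count=0: revealed 11 new [(0,5) (0,6) (1,4) (1,5) (1,6) (2,4) (2,5) (2,6) (3,4) (3,5) (3,6)] -> total=12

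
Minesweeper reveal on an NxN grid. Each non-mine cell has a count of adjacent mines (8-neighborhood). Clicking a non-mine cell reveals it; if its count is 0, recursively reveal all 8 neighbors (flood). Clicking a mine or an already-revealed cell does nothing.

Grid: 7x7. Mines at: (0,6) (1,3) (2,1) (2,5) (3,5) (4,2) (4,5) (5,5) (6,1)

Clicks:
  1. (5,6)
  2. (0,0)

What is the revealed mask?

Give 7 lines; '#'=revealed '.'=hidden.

Answer: ###....
###....
.......
.......
.......
......#
.......

Derivation:
Click 1 (5,6) count=2: revealed 1 new [(5,6)] -> total=1
Click 2 (0,0) count=0: revealed 6 new [(0,0) (0,1) (0,2) (1,0) (1,1) (1,2)] -> total=7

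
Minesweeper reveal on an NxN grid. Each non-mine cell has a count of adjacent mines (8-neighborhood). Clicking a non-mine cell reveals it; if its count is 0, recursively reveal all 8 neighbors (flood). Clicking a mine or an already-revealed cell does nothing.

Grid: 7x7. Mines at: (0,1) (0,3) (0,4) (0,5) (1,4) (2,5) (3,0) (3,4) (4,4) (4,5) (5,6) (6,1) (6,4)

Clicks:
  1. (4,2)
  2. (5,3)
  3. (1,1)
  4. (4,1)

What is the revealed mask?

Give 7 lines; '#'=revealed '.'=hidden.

Click 1 (4,2) count=0: revealed 15 new [(1,1) (1,2) (1,3) (2,1) (2,2) (2,3) (3,1) (3,2) (3,3) (4,1) (4,2) (4,3) (5,1) (5,2) (5,3)] -> total=15
Click 2 (5,3) count=2: revealed 0 new [(none)] -> total=15
Click 3 (1,1) count=1: revealed 0 new [(none)] -> total=15
Click 4 (4,1) count=1: revealed 0 new [(none)] -> total=15

Answer: .......
.###...
.###...
.###...
.###...
.###...
.......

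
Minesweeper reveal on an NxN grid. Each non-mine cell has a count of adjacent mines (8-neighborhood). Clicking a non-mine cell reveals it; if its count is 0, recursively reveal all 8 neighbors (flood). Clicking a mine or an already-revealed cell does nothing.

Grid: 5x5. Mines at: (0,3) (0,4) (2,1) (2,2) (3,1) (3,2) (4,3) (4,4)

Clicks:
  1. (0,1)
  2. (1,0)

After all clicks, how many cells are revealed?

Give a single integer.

Answer: 6

Derivation:
Click 1 (0,1) count=0: revealed 6 new [(0,0) (0,1) (0,2) (1,0) (1,1) (1,2)] -> total=6
Click 2 (1,0) count=1: revealed 0 new [(none)] -> total=6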